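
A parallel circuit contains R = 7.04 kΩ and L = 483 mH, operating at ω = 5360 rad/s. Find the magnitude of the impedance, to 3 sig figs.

2430 Ω

X_L = ωL = 2590 Ω
Parallel: admittances add. Y = 1/R + 1/(jωL)
Y = (0.000142 − j0.000386) S
|Y| = 0.000412 S → |Z| = 1/|Y| = 2430 Ω, ∠Z = −∠Y = 69.8°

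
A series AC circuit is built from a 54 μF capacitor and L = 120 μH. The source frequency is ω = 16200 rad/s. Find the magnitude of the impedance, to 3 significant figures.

X_L = ωL = 1.94 Ω
X_C = 1/(ωC) = 1.14 Ω
Net reactance X = X_L − X_C = 0.801 Ω
Z = j0.801 Ω
|Z| = √(0² + 0.801²) = 0.801 Ω

0.801 Ω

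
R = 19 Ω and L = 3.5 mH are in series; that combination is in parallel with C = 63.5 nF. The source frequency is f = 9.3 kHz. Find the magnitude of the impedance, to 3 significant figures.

ω = 2πf = 58430 rad/s
X_L = ωL = 205 Ω
X_C = 1/(ωC) = 270 Ω
Branch 1 (R+jX_L): Z₁ = 19.0 + j205 Ω, |Z₁| = 205 Ω
Branch 2 (−jX_C): Z₂ = −j270 Ω
Parallel: Z = Z₁Z₂/(Z₁+Z₂), |Z| = 818 Ω, ∠Z = 68.4°

818 Ω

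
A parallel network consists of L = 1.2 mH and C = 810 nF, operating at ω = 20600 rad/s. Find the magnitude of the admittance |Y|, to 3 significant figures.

23.8 mS

X_L = ωL = 24.7 Ω
X_C = 1/(ωC) = 59.9 Ω
Parallel: admittances add. Y = 1/(jωL) + jωC
Y = (0 − j0.0238) S
|Y| = 0.0238 S → |Z| = 1/|Y| = 42.1 Ω, ∠Z = −∠Y = 90.0°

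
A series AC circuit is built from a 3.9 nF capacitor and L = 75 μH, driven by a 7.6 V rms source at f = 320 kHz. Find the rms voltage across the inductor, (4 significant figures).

ω = 2πf = 2.011e+06 rad/s
X_L = ωL = 150.8 Ω
X_C = 1/(ωC) = 127.5 Ω
Net reactance X = X_L − X_C = 23.27 Ω
Z = j23.27 Ω
|Z| = √(0² + 23.27²) = 23.27 Ω
I = V/|Z| = 326.6 mA
V_L = I·|Z_L| = 0.3266 × 150.8 = 49.25 V

49.25 V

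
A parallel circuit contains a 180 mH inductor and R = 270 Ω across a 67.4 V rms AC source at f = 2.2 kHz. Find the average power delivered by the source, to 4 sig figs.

16.83 W

ω = 2πf = 13820 rad/s
X_L = ωL = 2488 Ω
Parallel: admittances add. Y = 1/R + 1/(jωL)
Y = (0.003704 − j0.0004019) S
|Y| = 0.003725 S → |Z| = 1/|Y| = 268.4 Ω, ∠Z = −∠Y = 6.193°
I = V/|Z| = 251.1 mA
P = VI cos φ = 67.4 × 0.2511 × cos(6.193°) = 16.83 W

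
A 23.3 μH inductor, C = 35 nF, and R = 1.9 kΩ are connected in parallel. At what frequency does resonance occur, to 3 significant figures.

176 kHz

ω₀ = 1/√(LC) = 1/√(2.33e-05 × 3.5e-08) = 1.107e+06 rad/s
f₀ = ω₀/(2π) = 176 kHz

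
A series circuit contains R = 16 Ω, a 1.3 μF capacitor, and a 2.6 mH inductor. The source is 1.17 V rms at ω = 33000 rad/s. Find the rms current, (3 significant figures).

X_L = ωL = 85.8 Ω
X_C = 1/(ωC) = 23.3 Ω
Net reactance X = X_L − X_C = 62.5 Ω
Z = 16.0 + j62.5 Ω
|Z| = √(16.0² + 62.5²) = 64.5 Ω
I = V/|Z| = 1.17/64.5 = 18.1 mA

18.1 mA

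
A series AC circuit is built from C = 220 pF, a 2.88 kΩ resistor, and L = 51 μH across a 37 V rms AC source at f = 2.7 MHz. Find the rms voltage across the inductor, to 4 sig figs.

10.88 V

ω = 2πf = 1.696e+07 rad/s
X_L = ωL = 865.2 Ω
X_C = 1/(ωC) = 267.9 Ω
Net reactance X = X_L − X_C = 597.3 Ω
Z = 2880 + j597.3 Ω
|Z| = √(2880² + 597.3²) = 2941 Ω
I = V/|Z| = 12.58 mA
V_L = I·|Z_L| = 0.01258 × 865.2 = 10.88 V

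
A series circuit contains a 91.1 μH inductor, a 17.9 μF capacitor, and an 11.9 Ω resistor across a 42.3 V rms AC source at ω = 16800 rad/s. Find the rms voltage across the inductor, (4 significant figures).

X_L = ωL = 1.530 Ω
X_C = 1/(ωC) = 3.325 Ω
Net reactance X = X_L − X_C = -1.795 Ω
Z = 11.90 − j1.795 Ω
|Z| = √(11.90² + 1.795²) = 12.03 Ω
I = V/|Z| = 3.515 A
V_L = I·|Z_L| = 3.515 × 1.530 = 5.379 V

5.379 V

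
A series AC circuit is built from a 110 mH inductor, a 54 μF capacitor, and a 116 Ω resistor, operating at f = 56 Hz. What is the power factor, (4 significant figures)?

ω = 2πf = 351.9 rad/s
X_L = ωL = 38.70 Ω
X_C = 1/(ωC) = 52.63 Ω
Net reactance X = X_L − X_C = -13.93 Ω
Z = 116.0 − j13.93 Ω
|Z| = √(116.0² + 13.93²) = 116.8 Ω
∠Z = arctan(-13.93/116.0) = -6.846°
cos φ = cos(-6.846°) = 0.9929

0.9929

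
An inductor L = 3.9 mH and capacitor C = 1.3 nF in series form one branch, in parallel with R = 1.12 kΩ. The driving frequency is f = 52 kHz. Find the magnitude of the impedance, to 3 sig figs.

ω = 2πf = 326700 rad/s
X_L = ωL = 1270 Ω
X_C = 1/(ωC) = 2350 Ω
Branch 1: Z₁ = R = 1120 Ω
Branch 2 (series LC): Z₂ = j(X_L − X_C) = −j1080 Ω
Parallel: Z = Z₁Z₂/(Z₁+Z₂), |Z| = 777 Ω, ∠Z = -46.0°

777 Ω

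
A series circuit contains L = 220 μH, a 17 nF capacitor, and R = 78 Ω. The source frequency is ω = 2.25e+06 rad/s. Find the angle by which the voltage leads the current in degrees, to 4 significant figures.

X_L = ωL = 495.0 Ω
X_C = 1/(ωC) = 26.14 Ω
Net reactance X = X_L − X_C = 468.9 Ω
Z = 78.00 + j468.9 Ω
|Z| = √(78.00² + 468.9²) = 475.3 Ω
∠Z = arctan(468.9/78.00) = 80.55°

80.55°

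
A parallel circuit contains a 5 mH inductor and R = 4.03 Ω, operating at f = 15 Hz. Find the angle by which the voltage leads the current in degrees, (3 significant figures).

ω = 2πf = 94.25 rad/s
X_L = ωL = 0.471 Ω
Parallel: admittances add. Y = 1/R + 1/(jωL)
Y = (0.248 − j2.12) S
|Y| = 2.14 S → |Z| = 1/|Y| = 0.468 Ω, ∠Z = −∠Y = 83.3°

83.3°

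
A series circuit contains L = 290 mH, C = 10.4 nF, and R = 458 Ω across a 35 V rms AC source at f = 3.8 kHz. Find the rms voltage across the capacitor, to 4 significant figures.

ω = 2πf = 23880 rad/s
X_L = ωL = 6924 Ω
X_C = 1/(ωC) = 4027 Ω
Net reactance X = X_L − X_C = 2897 Ω
Z = 458.0 + j2897 Ω
|Z| = √(458.0² + 2897²) = 2933 Ω
I = V/|Z| = 11.93 mA
V_C = I·|Z_C| = 0.01193 × 4027 = 48.06 V

48.06 V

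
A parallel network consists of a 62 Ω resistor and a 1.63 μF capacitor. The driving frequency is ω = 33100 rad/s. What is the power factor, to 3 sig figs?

X_C = 1/(ωC) = 18.5 Ω
Parallel: admittances add. Y = 1/R + jωC
Y = (0.0161 + j0.0540) S
|Y| = 0.0563 S → |Z| = 1/|Y| = 17.8 Ω, ∠Z = −∠Y = -73.4°
cos φ = cos(-73.4°) = 0.286

0.286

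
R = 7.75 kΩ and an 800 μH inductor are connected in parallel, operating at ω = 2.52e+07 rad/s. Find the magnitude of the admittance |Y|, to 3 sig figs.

X_L = ωL = 20200 Ω
Parallel: admittances add. Y = 1/R + 1/(jωL)
Y = (0.000129 − j4.96e-05) S
|Y| = 0.000138 S → |Z| = 1/|Y| = 7230 Ω, ∠Z = −∠Y = 21.0°

138 μS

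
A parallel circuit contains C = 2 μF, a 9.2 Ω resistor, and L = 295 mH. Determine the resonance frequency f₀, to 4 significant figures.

ω₀ = 1/√(LC) = 1/√(0.295 × 2e-06) = 1302 rad/s
f₀ = ω₀/(2π) = 207.2 Hz

207.2 Hz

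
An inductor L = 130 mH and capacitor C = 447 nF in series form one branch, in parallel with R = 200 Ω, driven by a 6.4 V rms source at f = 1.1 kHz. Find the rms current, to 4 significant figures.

ω = 2πf = 6912 rad/s
X_L = ωL = 898.5 Ω
X_C = 1/(ωC) = 323.7 Ω
Branch 1: Z₁ = R = 200.0 Ω
Branch 2 (series LC): Z₂ = j(X_L − X_C) = j574.8 Ω
Parallel: Z = Z₁Z₂/(Z₁+Z₂), |Z| = 188.9 Ω, ∠Z = 19.18°
I = V/|Z| = 6.4/188.9 = 33.88 mA

33.88 mA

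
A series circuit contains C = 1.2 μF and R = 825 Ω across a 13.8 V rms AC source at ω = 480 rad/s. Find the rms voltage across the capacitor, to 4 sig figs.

12.46 V

X_C = 1/(ωC) = 1736 Ω
Z = 825.0 − j1736 Ω
|Z| = √(825.0² + 1736²) = 1922 Ω
I = V/|Z| = 7.179 mA
V_C = I·|Z_C| = 0.007179 × 1736 = 12.46 V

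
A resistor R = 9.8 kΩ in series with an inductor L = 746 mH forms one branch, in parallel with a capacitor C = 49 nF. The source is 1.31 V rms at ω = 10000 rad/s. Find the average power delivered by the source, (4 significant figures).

X_L = ωL = 7460 Ω
X_C = 1/(ωC) = 2041 Ω
Branch 1 (R+jX_L): Z₁ = 9800 + j7460 Ω, |Z₁| = 12320 Ω
Branch 2 (−jX_C): Z₂ = −j2041 Ω
Parallel: Z = Z₁Z₂/(Z₁+Z₂), |Z| = 2245 Ω, ∠Z = -81.66°
I = V/|Z| = 583.6 μA
P = VI cos φ = 1.31 × 0.0005836 × cos(-81.66°) = 110.9 μW

110.9 μW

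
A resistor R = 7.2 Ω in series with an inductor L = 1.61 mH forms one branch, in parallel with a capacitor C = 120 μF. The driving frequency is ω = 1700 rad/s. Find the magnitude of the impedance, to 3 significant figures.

X_L = ωL = 2.74 Ω
X_C = 1/(ωC) = 4.90 Ω
Branch 1 (R+jX_L): Z₁ = 7.20 + j2.74 Ω, |Z₁| = 7.70 Ω
Branch 2 (−jX_C): Z₂ = −j4.90 Ω
Parallel: Z = Z₁Z₂/(Z₁+Z₂), |Z| = 5.02 Ω, ∠Z = -52.5°

5.02 Ω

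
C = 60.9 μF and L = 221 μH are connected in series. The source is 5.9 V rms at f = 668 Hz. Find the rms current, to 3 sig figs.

1.98 A

ω = 2πf = 4197 rad/s
X_L = ωL = 0.928 Ω
X_C = 1/(ωC) = 3.91 Ω
Net reactance X = X_L − X_C = -2.98 Ω
Z = − j2.98 Ω
|Z| = √(0² + 2.98²) = 2.98 Ω
I = V/|Z| = 5.9/2.98 = 1.98 A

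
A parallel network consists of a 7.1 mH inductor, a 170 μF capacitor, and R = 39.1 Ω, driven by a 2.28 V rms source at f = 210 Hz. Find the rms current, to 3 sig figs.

ω = 2πf = 1319 rad/s
X_L = ωL = 9.37 Ω
X_C = 1/(ωC) = 4.46 Ω
Parallel: admittances add. Y = 1/R + 1/(jωL) + jωC
Y = (0.0256 + j0.118) S
|Y| = 0.120 S → |Z| = 1/|Y| = 8.31 Ω, ∠Z = −∠Y = -77.7°
I = V/|Z| = 2.28/8.31 = 274 mA

274 mA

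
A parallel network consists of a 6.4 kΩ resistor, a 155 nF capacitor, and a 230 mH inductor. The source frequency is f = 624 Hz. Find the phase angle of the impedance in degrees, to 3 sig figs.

ω = 2πf = 3921 rad/s
X_L = ωL = 902 Ω
X_C = 1/(ωC) = 1650 Ω
Parallel: admittances add. Y = 1/R + 1/(jωL) + jωC
Y = (0.000156 − j0.000501) S
|Y| = 0.000525 S → |Z| = 1/|Y| = 1900 Ω, ∠Z = −∠Y = 72.7°

72.7°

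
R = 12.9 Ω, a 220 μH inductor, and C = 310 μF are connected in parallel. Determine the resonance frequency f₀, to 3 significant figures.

609 Hz

ω₀ = 1/√(LC) = 1/√(0.00022 × 0.00031) = 3829 rad/s
f₀ = ω₀/(2π) = 609 Hz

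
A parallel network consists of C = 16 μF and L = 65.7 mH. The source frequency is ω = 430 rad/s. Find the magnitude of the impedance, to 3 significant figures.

X_L = ωL = 28.3 Ω
X_C = 1/(ωC) = 145 Ω
Parallel: admittances add. Y = 1/(jωL) + jωC
Y = (0 − j0.0285) S
|Y| = 0.0285 S → |Z| = 1/|Y| = 35.1 Ω, ∠Z = −∠Y = 90.0°

35.1 Ω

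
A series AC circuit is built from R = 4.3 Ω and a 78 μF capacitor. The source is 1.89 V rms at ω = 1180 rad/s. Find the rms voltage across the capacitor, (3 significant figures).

X_C = 1/(ωC) = 10.9 Ω
Z = 4.30 − j10.9 Ω
|Z| = √(4.30² + 10.9²) = 11.7 Ω
I = V/|Z| = 162 mA
V_C = I·|Z_C| = 0.162 × 10.9 = 1.76 V

1.76 V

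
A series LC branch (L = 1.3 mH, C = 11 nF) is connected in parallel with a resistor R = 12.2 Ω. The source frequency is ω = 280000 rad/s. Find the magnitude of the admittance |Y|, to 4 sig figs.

X_L = ωL = 364.0 Ω
X_C = 1/(ωC) = 324.7 Ω
Branch 1: Z₁ = R = 12.20 Ω
Branch 2 (series LC): Z₂ = j(X_L − X_C) = j39.32 Ω
Parallel: Z = Z₁Z₂/(Z₁+Z₂), |Z| = 11.65 Ω, ∠Z = 17.24°
|Y| = 1/|Z| = 85.82 mS

85.82 mS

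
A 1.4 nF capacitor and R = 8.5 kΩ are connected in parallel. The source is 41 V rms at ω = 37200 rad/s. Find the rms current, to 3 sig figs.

X_C = 1/(ωC) = 19200 Ω
Parallel: admittances add. Y = 1/R + jωC
Y = (0.000118 + j5.21e-05) S
|Y| = 0.000129 S → |Z| = 1/|Y| = 7770 Ω, ∠Z = −∠Y = -23.9°
I = V/|Z| = 41/7770 = 5.28 mA

5.28 mA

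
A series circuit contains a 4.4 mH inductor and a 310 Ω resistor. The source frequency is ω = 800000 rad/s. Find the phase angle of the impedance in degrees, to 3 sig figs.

85.0°

X_L = ωL = 3520 Ω
Z = 310 + j3520 Ω
|Z| = √(310² + 3520²) = 3530 Ω
∠Z = arctan(3520/310) = 85.0°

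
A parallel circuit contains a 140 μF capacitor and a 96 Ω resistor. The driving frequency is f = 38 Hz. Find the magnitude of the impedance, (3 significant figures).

28.6 Ω

ω = 2πf = 238.8 rad/s
X_C = 1/(ωC) = 29.9 Ω
Parallel: admittances add. Y = 1/R + jωC
Y = (0.0104 + j0.0334) S
|Y| = 0.0350 S → |Z| = 1/|Y| = 28.6 Ω, ∠Z = −∠Y = -72.7°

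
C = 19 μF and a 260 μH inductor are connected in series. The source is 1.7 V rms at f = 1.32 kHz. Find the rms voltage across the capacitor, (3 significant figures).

2.58 V

ω = 2πf = 8294 rad/s
X_L = ωL = 2.16 Ω
X_C = 1/(ωC) = 6.35 Ω
Net reactance X = X_L − X_C = -4.19 Ω
Z = − j4.19 Ω
|Z| = √(0² + 4.19²) = 4.19 Ω
I = V/|Z| = 406 mA
V_C = I·|Z_C| = 0.406 × 6.35 = 2.58 V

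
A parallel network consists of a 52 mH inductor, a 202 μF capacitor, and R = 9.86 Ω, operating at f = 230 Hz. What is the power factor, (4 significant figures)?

0.3421

ω = 2πf = 1445 rad/s
X_L = ωL = 75.15 Ω
X_C = 1/(ωC) = 3.426 Ω
Parallel: admittances add. Y = 1/R + 1/(jωL) + jωC
Y = (0.1014 + j0.2786) S
|Y| = 0.2965 S → |Z| = 1/|Y| = 3.373 Ω, ∠Z = −∠Y = -70.00°
cos φ = cos(-70.00°) = 0.3421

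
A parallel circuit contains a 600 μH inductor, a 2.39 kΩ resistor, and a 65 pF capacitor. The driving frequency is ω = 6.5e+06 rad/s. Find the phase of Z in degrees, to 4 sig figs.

X_L = ωL = 3900 Ω
X_C = 1/(ωC) = 2367 Ω
Parallel: admittances add. Y = 1/R + 1/(jωL) + jωC
Y = (0.0004184 + j0.0001661) S
|Y| = 0.0004502 S → |Z| = 1/|Y| = 2221 Ω, ∠Z = −∠Y = -21.65°

-21.65°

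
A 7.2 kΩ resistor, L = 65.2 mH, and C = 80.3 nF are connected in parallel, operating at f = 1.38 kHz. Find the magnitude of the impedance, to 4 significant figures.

924.6 Ω

ω = 2πf = 8671 rad/s
X_L = ωL = 565.3 Ω
X_C = 1/(ωC) = 1436 Ω
Parallel: admittances add. Y = 1/R + 1/(jωL) + jωC
Y = (0.0001389 − j0.001073) S
|Y| = 0.001082 S → |Z| = 1/|Y| = 924.6 Ω, ∠Z = −∠Y = 82.62°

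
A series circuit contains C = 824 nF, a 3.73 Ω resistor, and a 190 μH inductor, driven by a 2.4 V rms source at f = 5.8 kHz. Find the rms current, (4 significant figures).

90.09 mA

ω = 2πf = 36440 rad/s
X_L = ωL = 6.924 Ω
X_C = 1/(ωC) = 33.30 Ω
Net reactance X = X_L − X_C = -26.38 Ω
Z = 3.730 − j26.38 Ω
|Z| = √(3.730² + 26.38²) = 26.64 Ω
I = V/|Z| = 2.4/26.64 = 90.09 mA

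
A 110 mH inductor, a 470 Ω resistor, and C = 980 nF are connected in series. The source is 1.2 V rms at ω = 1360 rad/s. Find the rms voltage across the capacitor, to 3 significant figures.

X_L = ωL = 150 Ω
X_C = 1/(ωC) = 750 Ω
Net reactance X = X_L − X_C = -601 Ω
Z = 470 − j601 Ω
|Z| = √(470² + 601²) = 763 Ω
I = V/|Z| = 1.57 mA
V_C = I·|Z_C| = 0.00157 × 750 = 1.18 V

1.18 V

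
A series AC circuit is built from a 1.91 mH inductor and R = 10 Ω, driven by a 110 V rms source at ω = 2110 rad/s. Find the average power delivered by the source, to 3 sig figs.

X_L = ωL = 4.03 Ω
Z = 10.0 + j4.03 Ω
|Z| = √(10.0² + 4.03²) = 10.8 Ω
∠Z = arctan(4.03/10.0) = 21.9°
I = V/|Z| = 10.2 A
P = VI cos φ = 110 × 10.2 × cos(21.9°) = 1.04 kW

1.04 kW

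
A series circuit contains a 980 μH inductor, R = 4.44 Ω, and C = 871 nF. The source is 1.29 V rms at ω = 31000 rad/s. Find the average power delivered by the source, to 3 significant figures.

115 mW

X_L = ωL = 30.4 Ω
X_C = 1/(ωC) = 37.0 Ω
Net reactance X = X_L − X_C = -6.66 Ω
Z = 4.44 − j6.66 Ω
|Z| = √(4.44² + 6.66²) = 8.00 Ω
∠Z = arctan(-6.66/4.44) = -56.3°
I = V/|Z| = 161 mA
P = VI cos φ = 1.29 × 0.161 × cos(-56.3°) = 115 mW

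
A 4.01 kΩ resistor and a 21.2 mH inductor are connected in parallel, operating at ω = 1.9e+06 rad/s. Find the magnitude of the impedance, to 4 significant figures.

3990 Ω

X_L = ωL = 40280 Ω
Parallel: admittances add. Y = 1/R + 1/(jωL)
Y = (0.0002494 − j2.483e-05) S
|Y| = 0.0002506 S → |Z| = 1/|Y| = 3990 Ω, ∠Z = −∠Y = 5.685°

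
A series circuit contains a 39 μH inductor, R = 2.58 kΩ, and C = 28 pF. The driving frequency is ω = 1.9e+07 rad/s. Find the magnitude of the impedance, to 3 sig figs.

X_L = ωL = 741 Ω
X_C = 1/(ωC) = 1880 Ω
Net reactance X = X_L − X_C = -1140 Ω
Z = 2580 − j1140 Ω
|Z| = √(2580² + 1140²) = 2820 Ω

2820 Ω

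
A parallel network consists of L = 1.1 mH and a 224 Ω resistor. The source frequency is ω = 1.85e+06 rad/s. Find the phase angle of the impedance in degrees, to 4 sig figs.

6.281°

X_L = ωL = 2035 Ω
Parallel: admittances add. Y = 1/R + 1/(jωL)
Y = (0.004464 − j0.0004914) S
|Y| = 0.004491 S → |Z| = 1/|Y| = 222.7 Ω, ∠Z = −∠Y = 6.281°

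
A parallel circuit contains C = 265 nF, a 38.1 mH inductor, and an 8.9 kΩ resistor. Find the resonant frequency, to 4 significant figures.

1.584 kHz

ω₀ = 1/√(LC) = 1/√(0.0381 × 2.65e-07) = 9952 rad/s
f₀ = ω₀/(2π) = 1.584 kHz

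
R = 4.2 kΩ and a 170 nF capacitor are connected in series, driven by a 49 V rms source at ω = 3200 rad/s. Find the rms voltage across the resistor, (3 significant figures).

44.9 V

X_C = 1/(ωC) = 1840 Ω
Z = 4200 − j1840 Ω
|Z| = √(4200² + 1840²) = 4580 Ω
I = V/|Z| = 10.7 mA
V_R = I·|Z_R| = 0.0107 × 4200 = 44.9 V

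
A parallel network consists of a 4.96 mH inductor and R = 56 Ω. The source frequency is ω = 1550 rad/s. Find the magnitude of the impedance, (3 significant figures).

7.62 Ω

X_L = ωL = 7.69 Ω
Parallel: admittances add. Y = 1/R + 1/(jωL)
Y = (0.0179 − j0.130) S
|Y| = 0.131 S → |Z| = 1/|Y| = 7.62 Ω, ∠Z = −∠Y = 82.2°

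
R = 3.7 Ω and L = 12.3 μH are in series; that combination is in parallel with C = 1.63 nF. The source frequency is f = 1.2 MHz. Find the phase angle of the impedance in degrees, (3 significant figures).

ω = 2πf = 7.54e+06 rad/s
X_L = ωL = 92.7 Ω
X_C = 1/(ωC) = 81.4 Ω
Branch 1 (R+jX_L): Z₁ = 3.70 + j92.7 Ω, |Z₁| = 92.8 Ω
Branch 2 (−jX_C): Z₂ = −j81.4 Ω
Parallel: Z = Z₁Z₂/(Z₁+Z₂), |Z| = 631 Ω, ∠Z = -74.3°

-74.3°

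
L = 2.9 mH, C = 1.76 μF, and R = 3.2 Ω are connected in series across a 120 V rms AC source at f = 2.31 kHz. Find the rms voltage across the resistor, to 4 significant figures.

88.31 V

ω = 2πf = 14510 rad/s
X_L = ωL = 42.09 Ω
X_C = 1/(ωC) = 39.15 Ω
Net reactance X = X_L − X_C = 2.944 Ω
Z = 3.200 + j2.944 Ω
|Z| = √(3.200² + 2.944²) = 4.348 Ω
I = V/|Z| = 27.60 A
V_R = I·|Z_R| = 27.60 × 3.200 = 88.31 V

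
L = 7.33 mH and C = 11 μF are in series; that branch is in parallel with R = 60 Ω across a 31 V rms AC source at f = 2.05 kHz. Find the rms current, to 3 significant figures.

627 mA

ω = 2πf = 12880 rad/s
X_L = ωL = 94.4 Ω
X_C = 1/(ωC) = 7.06 Ω
Branch 1: Z₁ = R = 60.0 Ω
Branch 2 (series LC): Z₂ = j(X_L − X_C) = j87.4 Ω
Parallel: Z = Z₁Z₂/(Z₁+Z₂), |Z| = 49.5 Ω, ∠Z = 34.5°
I = V/|Z| = 31/49.5 = 627 mA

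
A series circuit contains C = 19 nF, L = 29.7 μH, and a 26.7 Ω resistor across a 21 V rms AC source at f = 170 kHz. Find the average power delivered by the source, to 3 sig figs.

11.5 W

ω = 2πf = 1.068e+06 rad/s
X_L = ωL = 31.7 Ω
X_C = 1/(ωC) = 49.3 Ω
Net reactance X = X_L − X_C = -17.6 Ω
Z = 26.7 − j17.6 Ω
|Z| = √(26.7² + 17.6²) = 32.0 Ω
∠Z = arctan(-17.6/26.7) = -33.3°
I = V/|Z| = 657 mA
P = VI cos φ = 21 × 0.657 × cos(-33.3°) = 11.5 W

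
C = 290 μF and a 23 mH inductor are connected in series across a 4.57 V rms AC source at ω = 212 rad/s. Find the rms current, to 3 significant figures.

401 mA

X_L = ωL = 4.88 Ω
X_C = 1/(ωC) = 16.3 Ω
Net reactance X = X_L − X_C = -11.4 Ω
Z = − j11.4 Ω
|Z| = √(0² + 11.4²) = 11.4 Ω
I = V/|Z| = 4.57/11.4 = 401 mA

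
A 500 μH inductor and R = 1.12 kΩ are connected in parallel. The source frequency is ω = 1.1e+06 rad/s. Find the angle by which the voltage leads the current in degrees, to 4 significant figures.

63.85°

X_L = ωL = 550.0 Ω
Parallel: admittances add. Y = 1/R + 1/(jωL)
Y = (0.0008929 − j0.001818) S
|Y| = 0.002026 S → |Z| = 1/|Y| = 493.7 Ω, ∠Z = −∠Y = 63.85°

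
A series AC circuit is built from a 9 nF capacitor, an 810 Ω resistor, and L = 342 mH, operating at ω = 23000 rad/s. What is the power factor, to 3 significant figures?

X_L = ωL = 7870 Ω
X_C = 1/(ωC) = 4830 Ω
Net reactance X = X_L − X_C = 3040 Ω
Z = 810 + j3040 Ω
|Z| = √(810² + 3040²) = 3140 Ω
∠Z = arctan(3040/810) = 75.1°
cos φ = cos(75.1°) = 0.258

0.258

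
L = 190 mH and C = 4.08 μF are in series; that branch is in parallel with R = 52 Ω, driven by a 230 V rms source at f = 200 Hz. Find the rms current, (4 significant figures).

ω = 2πf = 1257 rad/s
X_L = ωL = 238.8 Ω
X_C = 1/(ωC) = 195.0 Ω
Branch 1: Z₁ = R = 52.00 Ω
Branch 2 (series LC): Z₂ = j(X_L − X_C) = j43.72 Ω
Parallel: Z = Z₁Z₂/(Z₁+Z₂), |Z| = 33.46 Ω, ∠Z = 49.95°
I = V/|Z| = 230/33.46 = 6.873 A

6.873 A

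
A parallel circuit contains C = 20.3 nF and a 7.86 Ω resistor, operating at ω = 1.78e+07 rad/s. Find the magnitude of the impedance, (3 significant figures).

X_C = 1/(ωC) = 2.77 Ω
Parallel: admittances add. Y = 1/R + jωC
Y = (0.127 + j0.361) S
|Y| = 0.383 S → |Z| = 1/|Y| = 2.61 Ω, ∠Z = −∠Y = -70.6°

2.61 Ω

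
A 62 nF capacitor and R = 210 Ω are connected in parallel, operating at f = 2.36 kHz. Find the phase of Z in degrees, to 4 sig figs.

ω = 2πf = 14830 rad/s
X_C = 1/(ωC) = 1088 Ω
Parallel: admittances add. Y = 1/R + jωC
Y = (0.004762 + j0.0009194) S
|Y| = 0.004850 S → |Z| = 1/|Y| = 206.2 Ω, ∠Z = −∠Y = -10.93°

-10.93°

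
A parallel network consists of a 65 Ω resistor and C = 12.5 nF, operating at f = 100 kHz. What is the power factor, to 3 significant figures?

ω = 2πf = 628300 rad/s
X_C = 1/(ωC) = 127 Ω
Parallel: admittances add. Y = 1/R + jωC
Y = (0.0154 + j0.00785) S
|Y| = 0.0173 S → |Z| = 1/|Y| = 57.9 Ω, ∠Z = −∠Y = -27.0°
cos φ = cos(-27.0°) = 0.891

0.891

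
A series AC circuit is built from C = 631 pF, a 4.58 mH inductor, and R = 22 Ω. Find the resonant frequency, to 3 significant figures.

93.6 kHz

ω₀ = 1/√(LC) = 1/√(0.00458 × 6.31e-10) = 588200 rad/s
f₀ = ω₀/(2π) = 93.6 kHz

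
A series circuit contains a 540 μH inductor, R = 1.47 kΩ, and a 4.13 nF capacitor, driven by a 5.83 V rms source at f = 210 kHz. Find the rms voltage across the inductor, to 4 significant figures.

2.659 V

ω = 2πf = 1.319e+06 rad/s
X_L = ωL = 712.5 Ω
X_C = 1/(ωC) = 183.5 Ω
Net reactance X = X_L − X_C = 529.0 Ω
Z = 1470 + j529.0 Ω
|Z| = √(1470² + 529.0²) = 1562 Ω
I = V/|Z| = 3.732 mA
V_L = I·|Z_L| = 0.003732 × 712.5 = 2.659 V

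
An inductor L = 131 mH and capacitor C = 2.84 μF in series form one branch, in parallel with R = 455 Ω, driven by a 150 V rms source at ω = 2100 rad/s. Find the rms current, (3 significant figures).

X_L = ωL = 275 Ω
X_C = 1/(ωC) = 168 Ω
Branch 1: Z₁ = R = 455 Ω
Branch 2 (series LC): Z₂ = j(X_L − X_C) = j107 Ω
Parallel: Z = Z₁Z₂/(Z₁+Z₂), |Z| = 105 Ω, ∠Z = 76.7°
I = V/|Z| = 150/105 = 1.43 A

1.43 A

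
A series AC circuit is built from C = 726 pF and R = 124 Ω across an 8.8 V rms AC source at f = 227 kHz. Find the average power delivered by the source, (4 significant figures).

10.13 mW

ω = 2πf = 1.426e+06 rad/s
X_C = 1/(ωC) = 965.7 Ω
Z = 124.0 − j965.7 Ω
|Z| = √(124.0² + 965.7²) = 973.7 Ω
∠Z = arctan(-965.7/124.0) = -82.68°
I = V/|Z| = 9.038 mA
P = VI cos φ = 8.8 × 0.009038 × cos(-82.68°) = 10.13 mW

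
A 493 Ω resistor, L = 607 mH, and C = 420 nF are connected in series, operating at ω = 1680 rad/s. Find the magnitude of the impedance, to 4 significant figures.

633.3 Ω

X_L = ωL = 1020 Ω
X_C = 1/(ωC) = 1417 Ω
Net reactance X = X_L − X_C = -397.5 Ω
Z = 493.0 − j397.5 Ω
|Z| = √(493.0² + 397.5²) = 633.3 Ω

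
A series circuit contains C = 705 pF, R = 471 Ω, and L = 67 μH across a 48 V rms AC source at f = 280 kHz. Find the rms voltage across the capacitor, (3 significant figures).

46.4 V

ω = 2πf = 1.759e+06 rad/s
X_L = ωL = 118 Ω
X_C = 1/(ωC) = 806 Ω
Net reactance X = X_L − X_C = -688 Ω
Z = 471 − j688 Ω
|Z| = √(471² + 688²) = 834 Ω
I = V/|Z| = 57.5 mA
V_C = I·|Z_C| = 0.0575 × 806 = 46.4 V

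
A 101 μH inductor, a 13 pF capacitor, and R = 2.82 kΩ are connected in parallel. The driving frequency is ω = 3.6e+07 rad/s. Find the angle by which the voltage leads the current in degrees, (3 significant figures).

-28.6°

X_L = ωL = 3640 Ω
X_C = 1/(ωC) = 2140 Ω
Parallel: admittances add. Y = 1/R + 1/(jωL) + jωC
Y = (0.000355 + j0.000193) S
|Y| = 0.000404 S → |Z| = 1/|Y| = 2480 Ω, ∠Z = −∠Y = -28.6°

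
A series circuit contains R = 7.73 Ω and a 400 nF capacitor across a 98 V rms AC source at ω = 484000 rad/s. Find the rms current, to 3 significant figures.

10.5 A

X_C = 1/(ωC) = 5.17 Ω
Z = 7.73 − j5.17 Ω
|Z| = √(7.73² + 5.17²) = 9.30 Ω
I = V/|Z| = 98/9.30 = 10.5 A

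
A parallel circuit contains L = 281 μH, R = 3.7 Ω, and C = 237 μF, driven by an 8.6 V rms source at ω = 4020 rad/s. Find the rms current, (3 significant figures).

2.40 A

X_L = ωL = 1.13 Ω
X_C = 1/(ωC) = 1.05 Ω
Parallel: admittances add. Y = 1/R + 1/(jωL) + jωC
Y = (0.270 + j0.0675) S
|Y| = 0.279 S → |Z| = 1/|Y| = 3.59 Ω, ∠Z = −∠Y = -14.0°
I = V/|Z| = 8.6/3.59 = 2.40 A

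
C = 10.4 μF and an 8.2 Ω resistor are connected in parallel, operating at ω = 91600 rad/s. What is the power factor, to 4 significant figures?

0.1270

X_C = 1/(ωC) = 1.050 Ω
Parallel: admittances add. Y = 1/R + jωC
Y = (0.1220 + j0.9526) S
|Y| = 0.9604 S → |Z| = 1/|Y| = 1.041 Ω, ∠Z = −∠Y = -82.71°
cos φ = cos(-82.71°) = 0.1270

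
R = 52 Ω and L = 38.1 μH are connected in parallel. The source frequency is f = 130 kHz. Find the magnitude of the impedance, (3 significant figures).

ω = 2πf = 816800 rad/s
X_L = ωL = 31.1 Ω
Parallel: admittances add. Y = 1/R + 1/(jωL)
Y = (0.0192 − j0.0321) S
|Y| = 0.0374 S → |Z| = 1/|Y| = 26.7 Ω, ∠Z = −∠Y = 59.1°

26.7 Ω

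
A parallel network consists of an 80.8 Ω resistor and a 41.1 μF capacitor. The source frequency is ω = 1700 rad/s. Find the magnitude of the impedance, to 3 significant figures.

X_C = 1/(ωC) = 14.3 Ω
Parallel: admittances add. Y = 1/R + jωC
Y = (0.0124 + j0.0699) S
|Y| = 0.0710 S → |Z| = 1/|Y| = 14.1 Ω, ∠Z = −∠Y = -80.0°

14.1 Ω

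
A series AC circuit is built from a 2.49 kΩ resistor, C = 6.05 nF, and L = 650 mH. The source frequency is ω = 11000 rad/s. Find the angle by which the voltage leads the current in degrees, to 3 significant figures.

-72.5°

X_L = ωL = 7150 Ω
X_C = 1/(ωC) = 15000 Ω
Net reactance X = X_L − X_C = -7880 Ω
Z = 2490 − j7880 Ω
|Z| = √(2490² + 7880²) = 8260 Ω
∠Z = arctan(-7880/2490) = -72.5°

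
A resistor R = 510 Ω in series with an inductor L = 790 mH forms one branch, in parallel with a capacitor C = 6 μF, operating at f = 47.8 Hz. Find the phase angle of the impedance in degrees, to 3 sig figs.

-33.1°

ω = 2πf = 300.3 rad/s
X_L = ωL = 237 Ω
X_C = 1/(ωC) = 555 Ω
Branch 1 (R+jX_L): Z₁ = 510 + j237 Ω, |Z₁| = 562 Ω
Branch 2 (−jX_C): Z₂ = −j555 Ω
Parallel: Z = Z₁Z₂/(Z₁+Z₂), |Z| = 520 Ω, ∠Z = -33.1°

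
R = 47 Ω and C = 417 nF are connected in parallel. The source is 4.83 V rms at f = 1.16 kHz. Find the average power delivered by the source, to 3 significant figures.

496 mW

ω = 2πf = 7288 rad/s
X_C = 1/(ωC) = 329 Ω
Parallel: admittances add. Y = 1/R + jωC
Y = (0.0213 + j0.00304) S
|Y| = 0.0215 S → |Z| = 1/|Y| = 46.5 Ω, ∠Z = −∠Y = -8.13°
I = V/|Z| = 104 mA
P = VI cos φ = 4.83 × 0.104 × cos(-8.13°) = 496 mW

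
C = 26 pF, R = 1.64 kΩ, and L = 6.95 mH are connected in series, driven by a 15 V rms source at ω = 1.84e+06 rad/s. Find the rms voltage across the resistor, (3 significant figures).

X_L = ωL = 12800 Ω
X_C = 1/(ωC) = 20900 Ω
Net reactance X = X_L − X_C = -8120 Ω
Z = 1640 − j8120 Ω
|Z| = √(1640² + 8120²) = 8280 Ω
I = V/|Z| = 1.81 mA
V_R = I·|Z_R| = 0.00181 × 1640 = 2.97 V

2.97 V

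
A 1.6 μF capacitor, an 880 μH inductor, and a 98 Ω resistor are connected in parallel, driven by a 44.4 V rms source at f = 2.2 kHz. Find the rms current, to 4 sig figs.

ω = 2πf = 13820 rad/s
X_L = ωL = 12.16 Ω
X_C = 1/(ωC) = 45.21 Ω
Parallel: admittances add. Y = 1/R + 1/(jωL) + jωC
Y = (0.01020 − j0.06009) S
|Y| = 0.06095 S → |Z| = 1/|Y| = 16.41 Ω, ∠Z = −∠Y = 80.36°
I = V/|Z| = 44.4/16.41 = 2.706 A

2.706 A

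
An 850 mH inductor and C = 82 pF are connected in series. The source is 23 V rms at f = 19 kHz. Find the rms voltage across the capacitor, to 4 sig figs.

3456 V

ω = 2πf = 119400 rad/s
X_L = ωL = 101500 Ω
X_C = 1/(ωC) = 102200 Ω
Net reactance X = X_L − X_C = -679.9 Ω
Z = − j679.9 Ω
|Z| = √(0² + 679.9²) = 679.9 Ω
I = V/|Z| = 33.83 mA
V_C = I·|Z_C| = 0.03383 × 102200 = 3456 V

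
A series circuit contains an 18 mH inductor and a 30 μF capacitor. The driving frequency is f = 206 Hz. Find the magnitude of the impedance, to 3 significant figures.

ω = 2πf = 1294 rad/s
X_L = ωL = 23.3 Ω
X_C = 1/(ωC) = 25.8 Ω
Net reactance X = X_L − X_C = -2.46 Ω
Z = − j2.46 Ω
|Z| = √(0² + 2.46²) = 2.46 Ω

2.46 Ω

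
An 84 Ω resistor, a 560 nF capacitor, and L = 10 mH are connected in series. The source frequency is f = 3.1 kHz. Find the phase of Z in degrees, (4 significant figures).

50.83°

ω = 2πf = 19480 rad/s
X_L = ωL = 194.8 Ω
X_C = 1/(ωC) = 91.68 Ω
Net reactance X = X_L − X_C = 103.1 Ω
Z = 84.00 + j103.1 Ω
|Z| = √(84.00² + 103.1²) = 133.0 Ω
∠Z = arctan(103.1/84.00) = 50.83°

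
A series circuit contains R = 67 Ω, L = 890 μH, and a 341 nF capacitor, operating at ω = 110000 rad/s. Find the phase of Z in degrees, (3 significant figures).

X_L = ωL = 97.9 Ω
X_C = 1/(ωC) = 26.7 Ω
Net reactance X = X_L − X_C = 71.2 Ω
Z = 67.0 + j71.2 Ω
|Z| = √(67.0² + 71.2²) = 97.8 Ω
∠Z = arctan(71.2/67.0) = 46.8°

46.8°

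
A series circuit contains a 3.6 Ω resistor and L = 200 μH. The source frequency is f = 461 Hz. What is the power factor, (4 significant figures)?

0.9873

ω = 2πf = 2897 rad/s
X_L = ωL = 0.5793 Ω
Z = 3.600 + j0.5793 Ω
|Z| = √(3.600² + 0.5793²) = 3.646 Ω
∠Z = arctan(0.5793/3.600) = 9.142°
cos φ = cos(9.142°) = 0.9873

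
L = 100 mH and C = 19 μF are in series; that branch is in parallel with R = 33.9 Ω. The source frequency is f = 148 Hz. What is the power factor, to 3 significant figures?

ω = 2πf = 929.9 rad/s
X_L = ωL = 93.0 Ω
X_C = 1/(ωC) = 56.6 Ω
Branch 1: Z₁ = R = 33.9 Ω
Branch 2 (series LC): Z₂ = j(X_L − X_C) = j36.4 Ω
Parallel: Z = Z₁Z₂/(Z₁+Z₂), |Z| = 24.8 Ω, ∠Z = 43.0°
cos φ = cos(43.0°) = 0.732

0.732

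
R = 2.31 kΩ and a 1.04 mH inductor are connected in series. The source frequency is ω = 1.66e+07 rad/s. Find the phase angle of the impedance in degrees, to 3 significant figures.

X_L = ωL = 17300 Ω
Z = 2310 + j17300 Ω
|Z| = √(2310² + 17300²) = 17400 Ω
∠Z = arctan(17300/2310) = 82.4°

82.4°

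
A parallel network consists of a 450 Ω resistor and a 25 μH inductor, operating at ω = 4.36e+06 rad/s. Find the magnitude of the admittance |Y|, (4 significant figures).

X_L = ωL = 109.0 Ω
Parallel: admittances add. Y = 1/R + 1/(jωL)
Y = (0.002222 − j0.009174) S
|Y| = 0.009440 S → |Z| = 1/|Y| = 105.9 Ω, ∠Z = −∠Y = 76.38°

9.440 mS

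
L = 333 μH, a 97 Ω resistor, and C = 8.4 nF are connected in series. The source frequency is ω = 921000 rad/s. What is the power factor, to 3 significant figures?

X_L = ωL = 307 Ω
X_C = 1/(ωC) = 129 Ω
Net reactance X = X_L − X_C = 177 Ω
Z = 97.0 + j177 Ω
|Z| = √(97.0² + 177²) = 202 Ω
∠Z = arctan(177/97.0) = 61.3°
cos φ = cos(61.3°) = 0.480

0.480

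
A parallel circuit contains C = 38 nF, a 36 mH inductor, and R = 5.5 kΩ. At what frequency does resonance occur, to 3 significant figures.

ω₀ = 1/√(LC) = 1/√(0.036 × 3.8e-08) = 27040 rad/s
f₀ = ω₀/(2π) = 4.30 kHz

4.30 kHz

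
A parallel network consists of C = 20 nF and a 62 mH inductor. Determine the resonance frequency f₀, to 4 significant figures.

4.520 kHz

ω₀ = 1/√(LC) = 1/√(0.062 × 2e-08) = 28400 rad/s
f₀ = ω₀/(2π) = 4.520 kHz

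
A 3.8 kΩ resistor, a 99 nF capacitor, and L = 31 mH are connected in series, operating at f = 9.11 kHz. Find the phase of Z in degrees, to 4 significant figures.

ω = 2πf = 57240 rad/s
X_L = ωL = 1774 Ω
X_C = 1/(ωC) = 176.5 Ω
Net reactance X = X_L − X_C = 1598 Ω
Z = 3800 + j1598 Ω
|Z| = √(3800² + 1598²) = 4122 Ω
∠Z = arctan(1598/3800) = 22.81°

22.81°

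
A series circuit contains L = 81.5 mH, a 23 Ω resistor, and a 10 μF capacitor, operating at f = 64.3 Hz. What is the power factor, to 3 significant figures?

ω = 2πf = 404.0 rad/s
X_L = ωL = 32.9 Ω
X_C = 1/(ωC) = 248 Ω
Net reactance X = X_L − X_C = -215 Ω
Z = 23.0 − j215 Ω
|Z| = √(23.0² + 215²) = 216 Ω
∠Z = arctan(-215/23.0) = -83.9°
cos φ = cos(-83.9°) = 0.107

0.107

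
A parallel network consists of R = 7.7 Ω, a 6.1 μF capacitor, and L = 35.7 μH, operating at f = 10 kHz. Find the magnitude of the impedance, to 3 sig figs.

6.94 Ω

ω = 2πf = 62830 rad/s
X_L = ωL = 2.24 Ω
X_C = 1/(ωC) = 2.61 Ω
Parallel: admittances add. Y = 1/R + 1/(jωL) + jωC
Y = (0.130 − j0.0625) S
|Y| = 0.144 S → |Z| = 1/|Y| = 6.94 Ω, ∠Z = −∠Y = 25.7°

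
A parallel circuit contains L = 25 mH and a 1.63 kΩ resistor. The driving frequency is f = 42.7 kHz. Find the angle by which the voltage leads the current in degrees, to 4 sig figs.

13.66°

ω = 2πf = 268300 rad/s
X_L = ωL = 6707 Ω
Parallel: admittances add. Y = 1/R + 1/(jωL)
Y = (0.0006135 − j0.0001491) S
|Y| = 0.0006314 S → |Z| = 1/|Y| = 1584 Ω, ∠Z = −∠Y = 13.66°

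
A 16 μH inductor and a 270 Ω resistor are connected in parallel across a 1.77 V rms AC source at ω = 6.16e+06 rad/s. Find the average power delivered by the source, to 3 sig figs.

11.6 mW

X_L = ωL = 98.6 Ω
Parallel: admittances add. Y = 1/R + 1/(jωL)
Y = (0.00370 − j0.0101) S
|Y| = 0.0108 S → |Z| = 1/|Y| = 92.6 Ω, ∠Z = −∠Y = 69.9°
I = V/|Z| = 19.1 mA
P = VI cos φ = 1.77 × 0.0191 × cos(69.9°) = 11.6 mW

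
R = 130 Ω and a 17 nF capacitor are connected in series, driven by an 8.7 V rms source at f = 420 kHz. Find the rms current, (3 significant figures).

66.0 mA

ω = 2πf = 2.639e+06 rad/s
X_C = 1/(ωC) = 22.3 Ω
Z = 130 − j22.3 Ω
|Z| = √(130² + 22.3²) = 132 Ω
I = V/|Z| = 8.7/132 = 66.0 mA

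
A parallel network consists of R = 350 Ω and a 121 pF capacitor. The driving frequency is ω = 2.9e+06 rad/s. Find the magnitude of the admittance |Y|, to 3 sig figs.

2.88 mS

X_C = 1/(ωC) = 2850 Ω
Parallel: admittances add. Y = 1/R + jωC
Y = (0.00286 + j0.000351) S
|Y| = 0.00288 S → |Z| = 1/|Y| = 347 Ω, ∠Z = −∠Y = -7.00°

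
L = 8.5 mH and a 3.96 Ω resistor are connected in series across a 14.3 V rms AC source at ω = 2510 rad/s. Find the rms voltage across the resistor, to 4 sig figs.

2.610 V

X_L = ωL = 21.34 Ω
Z = 3.960 + j21.34 Ω
|Z| = √(3.960² + 21.34²) = 21.70 Ω
I = V/|Z| = 659.0 mA
V_R = I·|Z_R| = 0.6590 × 3.960 = 2.610 V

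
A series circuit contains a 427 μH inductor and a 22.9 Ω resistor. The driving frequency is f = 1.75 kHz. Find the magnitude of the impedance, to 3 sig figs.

ω = 2πf = 11000 rad/s
X_L = ωL = 4.70 Ω
Z = 22.9 + j4.70 Ω
|Z| = √(22.9² + 4.70²) = 23.4 Ω

23.4 Ω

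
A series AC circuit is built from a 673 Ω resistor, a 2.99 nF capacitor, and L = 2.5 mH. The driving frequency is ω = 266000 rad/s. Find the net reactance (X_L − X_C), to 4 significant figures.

X_L = ωL = 665.0 Ω
X_C = 1/(ωC) = 1257 Ω
X = 665.0 − 1257 = -592.3 Ω

-592.3 Ω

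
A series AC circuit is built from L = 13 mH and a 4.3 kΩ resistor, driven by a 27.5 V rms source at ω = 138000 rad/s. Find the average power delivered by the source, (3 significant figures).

150 mW

X_L = ωL = 1790 Ω
Z = 4300 + j1790 Ω
|Z| = √(4300² + 1790²) = 4660 Ω
∠Z = arctan(1790/4300) = 22.6°
I = V/|Z| = 5.90 mA
P = VI cos φ = 27.5 × 0.00590 × cos(22.6°) = 150 mW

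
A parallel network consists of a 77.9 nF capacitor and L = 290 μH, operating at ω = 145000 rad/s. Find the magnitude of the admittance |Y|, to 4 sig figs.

12.49 mS

X_L = ωL = 42.05 Ω
X_C = 1/(ωC) = 88.53 Ω
Parallel: admittances add. Y = 1/(jωL) + jωC
Y = (0 − j0.01249) S
|Y| = 0.01249 S → |Z| = 1/|Y| = 80.09 Ω, ∠Z = −∠Y = 90.00°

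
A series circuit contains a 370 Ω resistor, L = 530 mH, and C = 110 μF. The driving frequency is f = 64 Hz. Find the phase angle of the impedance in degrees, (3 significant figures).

27.2°

ω = 2πf = 402.1 rad/s
X_L = ωL = 213 Ω
X_C = 1/(ωC) = 22.6 Ω
Net reactance X = X_L − X_C = 191 Ω
Z = 370 + j191 Ω
|Z| = √(370² + 191²) = 416 Ω
∠Z = arctan(191/370) = 27.2°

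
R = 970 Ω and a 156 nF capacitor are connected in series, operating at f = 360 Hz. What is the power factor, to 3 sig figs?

0.324

ω = 2πf = 2262 rad/s
X_C = 1/(ωC) = 2830 Ω
Z = 970 − j2830 Ω
|Z| = √(970² + 2830²) = 3000 Ω
∠Z = arctan(-2830/970) = -71.1°
cos φ = cos(-71.1°) = 0.324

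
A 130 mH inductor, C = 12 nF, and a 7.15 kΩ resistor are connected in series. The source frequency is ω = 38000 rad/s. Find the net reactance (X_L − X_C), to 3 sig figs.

2750 Ω

X_L = ωL = 4940 Ω
X_C = 1/(ωC) = 2190 Ω
X = 4940 − 2190 = 2750 Ω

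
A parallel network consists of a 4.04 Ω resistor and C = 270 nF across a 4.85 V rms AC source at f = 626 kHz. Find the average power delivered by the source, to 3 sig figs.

ω = 2πf = 3.933e+06 rad/s
X_C = 1/(ωC) = 0.942 Ω
Parallel: admittances add. Y = 1/R + jωC
Y = (0.248 + j1.06) S
|Y| = 1.09 S → |Z| = 1/|Y| = 0.917 Ω, ∠Z = −∠Y = -76.9°
I = V/|Z| = 5.29 A
P = VI cos φ = 4.85 × 5.29 × cos(-76.9°) = 5.82 W

5.82 W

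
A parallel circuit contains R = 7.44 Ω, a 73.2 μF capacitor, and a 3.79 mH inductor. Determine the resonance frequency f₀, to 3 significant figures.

302 Hz

ω₀ = 1/√(LC) = 1/√(0.00379 × 7.32e-05) = 1899 rad/s
f₀ = ω₀/(2π) = 302 Hz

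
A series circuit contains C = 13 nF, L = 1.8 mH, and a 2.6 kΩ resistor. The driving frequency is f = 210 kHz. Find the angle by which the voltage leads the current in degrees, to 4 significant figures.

ω = 2πf = 1.319e+06 rad/s
X_L = ωL = 2375 Ω
X_C = 1/(ωC) = 58.30 Ω
Net reactance X = X_L − X_C = 2317 Ω
Z = 2600 + j2317 Ω
|Z| = √(2600² + 2317²) = 3482 Ω
∠Z = arctan(2317/2600) = 41.70°

41.70°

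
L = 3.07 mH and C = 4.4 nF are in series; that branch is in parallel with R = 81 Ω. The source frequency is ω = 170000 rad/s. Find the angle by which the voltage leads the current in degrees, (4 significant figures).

-5.676°

X_L = ωL = 521.9 Ω
X_C = 1/(ωC) = 1337 Ω
Branch 1: Z₁ = R = 81.00 Ω
Branch 2 (series LC): Z₂ = j(X_L − X_C) = −j815.0 Ω
Parallel: Z = Z₁Z₂/(Z₁+Z₂), |Z| = 80.60 Ω, ∠Z = -5.676°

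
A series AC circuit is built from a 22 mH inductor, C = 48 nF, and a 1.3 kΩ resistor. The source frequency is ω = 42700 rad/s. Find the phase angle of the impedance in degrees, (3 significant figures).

19.2°

X_L = ωL = 939 Ω
X_C = 1/(ωC) = 488 Ω
Net reactance X = X_L − X_C = 451 Ω
Z = 1300 + j451 Ω
|Z| = √(1300² + 451²) = 1380 Ω
∠Z = arctan(451/1300) = 19.2°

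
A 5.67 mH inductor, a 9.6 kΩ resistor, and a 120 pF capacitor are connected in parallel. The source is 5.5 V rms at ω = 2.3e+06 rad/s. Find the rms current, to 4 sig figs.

X_L = ωL = 13040 Ω
X_C = 1/(ωC) = 3623 Ω
Parallel: admittances add. Y = 1/R + 1/(jωL) + jωC
Y = (0.0001042 + j0.0001993) S
|Y| = 0.0002249 S → |Z| = 1/|Y| = 4446 Ω, ∠Z = −∠Y = -62.41°
I = V/|Z| = 5.5/4446 = 1.237 mA

1.237 mA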